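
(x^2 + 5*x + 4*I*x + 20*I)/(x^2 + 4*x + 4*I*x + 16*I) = (x + 5)/(x + 4)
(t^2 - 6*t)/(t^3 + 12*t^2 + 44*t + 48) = t*(t - 6)/(t^3 + 12*t^2 + 44*t + 48)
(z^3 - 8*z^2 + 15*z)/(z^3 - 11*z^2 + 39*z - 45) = z/(z - 3)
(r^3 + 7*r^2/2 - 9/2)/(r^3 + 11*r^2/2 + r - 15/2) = (r + 3)/(r + 5)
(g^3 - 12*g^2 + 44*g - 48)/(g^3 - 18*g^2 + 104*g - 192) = (g - 2)/(g - 8)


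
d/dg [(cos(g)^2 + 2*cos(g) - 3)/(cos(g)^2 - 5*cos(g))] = (7*sin(g) + 15*sin(g)/cos(g)^2 - 6*tan(g))/(cos(g) - 5)^2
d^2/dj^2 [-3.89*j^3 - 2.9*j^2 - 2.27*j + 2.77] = -23.34*j - 5.8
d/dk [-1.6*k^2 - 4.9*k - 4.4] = -3.2*k - 4.9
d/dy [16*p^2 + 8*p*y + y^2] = 8*p + 2*y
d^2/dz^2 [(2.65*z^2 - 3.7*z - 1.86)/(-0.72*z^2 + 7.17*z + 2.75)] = (-23.52456*z^3 - 25.6966559999999*z^2 - 13.6563839999999*z + 12.615958)/(0.373248*z^6 - 11.150784*z^5 + 106.766424*z^4 - 283.422213*z^3 - 407.788425*z^2 - 162.669375*z - 20.796875)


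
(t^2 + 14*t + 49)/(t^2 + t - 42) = (t + 7)/(t - 6)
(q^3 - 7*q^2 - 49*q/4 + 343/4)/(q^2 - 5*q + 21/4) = (2*q^2 - 7*q - 49)/(2*q - 3)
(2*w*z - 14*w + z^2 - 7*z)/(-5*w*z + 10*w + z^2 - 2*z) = (-2*w*z + 14*w - z^2 + 7*z)/(5*w*z - 10*w - z^2 + 2*z)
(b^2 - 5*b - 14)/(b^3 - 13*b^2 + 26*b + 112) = 1/(b - 8)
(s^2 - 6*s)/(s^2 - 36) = s/(s + 6)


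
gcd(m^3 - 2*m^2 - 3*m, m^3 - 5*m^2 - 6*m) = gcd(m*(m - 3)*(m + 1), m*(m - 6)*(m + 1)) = m^2 + m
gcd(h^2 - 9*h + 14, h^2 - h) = 1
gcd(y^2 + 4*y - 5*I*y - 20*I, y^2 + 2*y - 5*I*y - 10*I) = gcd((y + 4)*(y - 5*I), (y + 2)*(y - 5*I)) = y - 5*I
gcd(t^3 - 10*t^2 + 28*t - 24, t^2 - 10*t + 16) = t - 2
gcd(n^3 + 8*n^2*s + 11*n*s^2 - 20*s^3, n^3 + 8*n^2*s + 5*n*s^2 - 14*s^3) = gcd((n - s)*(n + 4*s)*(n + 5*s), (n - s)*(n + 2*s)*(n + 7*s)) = -n + s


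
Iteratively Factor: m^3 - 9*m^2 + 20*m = (m - 5)*(m^2 - 4*m) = (m - 5)*(m - 4)*(m)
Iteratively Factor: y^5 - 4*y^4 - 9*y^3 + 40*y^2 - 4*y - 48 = (y - 2)*(y^4 - 2*y^3 - 13*y^2 + 14*y + 24) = (y - 4)*(y - 2)*(y^3 + 2*y^2 - 5*y - 6) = (y - 4)*(y - 2)*(y + 3)*(y^2 - y - 2) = (y - 4)*(y - 2)*(y + 1)*(y + 3)*(y - 2)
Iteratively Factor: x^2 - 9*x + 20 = (x - 5)*(x - 4)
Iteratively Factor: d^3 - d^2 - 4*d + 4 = (d + 2)*(d^2 - 3*d + 2) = (d - 1)*(d + 2)*(d - 2)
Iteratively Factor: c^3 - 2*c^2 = (c - 2)*(c^2) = c*(c - 2)*(c)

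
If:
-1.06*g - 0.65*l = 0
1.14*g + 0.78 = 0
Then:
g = -0.68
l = 1.12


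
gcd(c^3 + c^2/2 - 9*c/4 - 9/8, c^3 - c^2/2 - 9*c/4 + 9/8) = c^2 - 9/4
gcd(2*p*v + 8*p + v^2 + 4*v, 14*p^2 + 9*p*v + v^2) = 2*p + v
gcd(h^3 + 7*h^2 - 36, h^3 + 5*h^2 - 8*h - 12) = h^2 + 4*h - 12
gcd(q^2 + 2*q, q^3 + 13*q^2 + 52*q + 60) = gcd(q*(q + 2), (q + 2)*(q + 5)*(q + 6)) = q + 2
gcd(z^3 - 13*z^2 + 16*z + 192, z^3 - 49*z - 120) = z^2 - 5*z - 24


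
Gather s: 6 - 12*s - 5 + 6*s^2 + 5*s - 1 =6*s^2 - 7*s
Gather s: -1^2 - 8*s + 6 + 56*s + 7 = 48*s + 12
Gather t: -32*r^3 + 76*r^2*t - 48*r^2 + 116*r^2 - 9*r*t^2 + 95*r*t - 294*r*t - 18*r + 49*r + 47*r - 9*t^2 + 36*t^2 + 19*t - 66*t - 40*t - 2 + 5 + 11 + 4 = -32*r^3 + 68*r^2 + 78*r + t^2*(27 - 9*r) + t*(76*r^2 - 199*r - 87) + 18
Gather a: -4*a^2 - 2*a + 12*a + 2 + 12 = -4*a^2 + 10*a + 14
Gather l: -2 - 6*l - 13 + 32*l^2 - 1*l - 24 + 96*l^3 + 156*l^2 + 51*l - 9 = 96*l^3 + 188*l^2 + 44*l - 48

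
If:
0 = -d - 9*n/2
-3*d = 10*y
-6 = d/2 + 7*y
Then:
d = 15/4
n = -5/6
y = -9/8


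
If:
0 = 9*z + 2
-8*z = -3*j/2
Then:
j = -32/27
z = -2/9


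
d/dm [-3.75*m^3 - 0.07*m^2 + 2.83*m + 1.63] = -11.25*m^2 - 0.14*m + 2.83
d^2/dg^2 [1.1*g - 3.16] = 0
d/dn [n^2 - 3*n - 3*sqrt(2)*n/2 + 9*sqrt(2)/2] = 2*n - 3 - 3*sqrt(2)/2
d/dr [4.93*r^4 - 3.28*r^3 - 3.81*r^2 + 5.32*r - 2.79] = 19.72*r^3 - 9.84*r^2 - 7.62*r + 5.32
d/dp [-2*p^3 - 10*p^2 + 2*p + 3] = -6*p^2 - 20*p + 2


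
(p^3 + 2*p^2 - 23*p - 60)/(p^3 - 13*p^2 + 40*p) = (p^2 + 7*p + 12)/(p*(p - 8))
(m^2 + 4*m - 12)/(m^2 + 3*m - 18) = (m - 2)/(m - 3)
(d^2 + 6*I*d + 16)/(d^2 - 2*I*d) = (d + 8*I)/d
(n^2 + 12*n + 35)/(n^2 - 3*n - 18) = (n^2 + 12*n + 35)/(n^2 - 3*n - 18)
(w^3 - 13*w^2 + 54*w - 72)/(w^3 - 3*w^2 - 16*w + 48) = (w - 6)/(w + 4)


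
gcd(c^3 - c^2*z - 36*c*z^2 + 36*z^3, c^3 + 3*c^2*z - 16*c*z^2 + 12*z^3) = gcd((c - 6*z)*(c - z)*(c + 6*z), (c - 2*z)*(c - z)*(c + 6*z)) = -c^2 - 5*c*z + 6*z^2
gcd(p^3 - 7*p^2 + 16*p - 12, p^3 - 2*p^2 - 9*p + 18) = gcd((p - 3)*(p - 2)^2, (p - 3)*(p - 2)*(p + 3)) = p^2 - 5*p + 6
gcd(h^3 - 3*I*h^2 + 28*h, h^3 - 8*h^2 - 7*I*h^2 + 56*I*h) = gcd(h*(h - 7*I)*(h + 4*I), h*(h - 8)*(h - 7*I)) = h^2 - 7*I*h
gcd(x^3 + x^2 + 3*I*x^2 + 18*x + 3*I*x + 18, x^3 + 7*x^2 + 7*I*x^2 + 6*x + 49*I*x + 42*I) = x + 1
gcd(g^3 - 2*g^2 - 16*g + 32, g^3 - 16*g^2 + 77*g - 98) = g - 2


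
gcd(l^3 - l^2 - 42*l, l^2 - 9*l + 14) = l - 7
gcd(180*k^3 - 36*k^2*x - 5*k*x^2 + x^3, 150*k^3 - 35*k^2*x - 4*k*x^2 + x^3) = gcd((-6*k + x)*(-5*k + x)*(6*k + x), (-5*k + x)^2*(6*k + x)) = -30*k^2 + k*x + x^2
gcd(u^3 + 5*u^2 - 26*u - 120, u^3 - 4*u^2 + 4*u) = 1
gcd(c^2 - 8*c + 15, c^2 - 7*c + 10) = c - 5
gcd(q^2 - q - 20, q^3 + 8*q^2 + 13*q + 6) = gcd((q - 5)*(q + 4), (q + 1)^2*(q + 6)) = 1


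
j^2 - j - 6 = (j - 3)*(j + 2)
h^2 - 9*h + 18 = (h - 6)*(h - 3)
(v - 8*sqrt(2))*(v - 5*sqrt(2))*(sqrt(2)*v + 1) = sqrt(2)*v^3 - 25*v^2 + 67*sqrt(2)*v + 80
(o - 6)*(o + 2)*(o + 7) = o^3 + 3*o^2 - 40*o - 84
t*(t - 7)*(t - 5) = t^3 - 12*t^2 + 35*t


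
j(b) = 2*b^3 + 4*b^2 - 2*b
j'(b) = 6*b^2 + 8*b - 2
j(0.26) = -0.21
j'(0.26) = 0.49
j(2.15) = 34.07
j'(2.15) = 42.94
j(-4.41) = -84.92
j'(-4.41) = 79.41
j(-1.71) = 5.12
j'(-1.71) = 1.86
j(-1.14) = 4.52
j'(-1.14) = -3.32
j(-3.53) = -31.07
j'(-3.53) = 44.53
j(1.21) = 6.98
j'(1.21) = 16.46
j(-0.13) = 0.32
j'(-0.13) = -2.94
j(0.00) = 0.00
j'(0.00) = -2.00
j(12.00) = 4008.00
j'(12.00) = 958.00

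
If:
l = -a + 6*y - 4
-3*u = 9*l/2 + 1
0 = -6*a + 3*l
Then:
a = 2*y - 4/3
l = 4*y - 8/3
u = 11/3 - 6*y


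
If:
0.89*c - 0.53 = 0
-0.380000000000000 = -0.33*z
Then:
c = 0.60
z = 1.15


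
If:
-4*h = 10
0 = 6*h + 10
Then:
No Solution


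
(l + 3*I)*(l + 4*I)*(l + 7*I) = l^3 + 14*I*l^2 - 61*l - 84*I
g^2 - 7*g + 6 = (g - 6)*(g - 1)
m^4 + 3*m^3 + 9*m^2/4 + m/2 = m*(m + 1/2)^2*(m + 2)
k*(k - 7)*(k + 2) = k^3 - 5*k^2 - 14*k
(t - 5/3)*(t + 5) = t^2 + 10*t/3 - 25/3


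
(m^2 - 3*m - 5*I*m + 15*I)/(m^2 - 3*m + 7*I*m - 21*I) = (m - 5*I)/(m + 7*I)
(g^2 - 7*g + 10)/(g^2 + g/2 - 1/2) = 2*(g^2 - 7*g + 10)/(2*g^2 + g - 1)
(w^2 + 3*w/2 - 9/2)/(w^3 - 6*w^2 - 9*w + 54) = (w - 3/2)/(w^2 - 9*w + 18)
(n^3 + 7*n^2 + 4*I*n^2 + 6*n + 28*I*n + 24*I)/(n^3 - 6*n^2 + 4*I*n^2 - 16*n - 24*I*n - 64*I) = (n^2 + 7*n + 6)/(n^2 - 6*n - 16)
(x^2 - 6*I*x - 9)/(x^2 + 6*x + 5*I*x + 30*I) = (x^2 - 6*I*x - 9)/(x^2 + x*(6 + 5*I) + 30*I)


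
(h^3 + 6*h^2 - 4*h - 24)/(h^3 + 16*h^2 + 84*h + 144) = (h^2 - 4)/(h^2 + 10*h + 24)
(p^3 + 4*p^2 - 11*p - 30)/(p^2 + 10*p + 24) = (p^3 + 4*p^2 - 11*p - 30)/(p^2 + 10*p + 24)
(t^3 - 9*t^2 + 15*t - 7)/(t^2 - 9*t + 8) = (t^2 - 8*t + 7)/(t - 8)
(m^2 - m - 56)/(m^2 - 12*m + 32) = (m + 7)/(m - 4)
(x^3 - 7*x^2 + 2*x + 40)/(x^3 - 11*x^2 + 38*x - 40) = (x + 2)/(x - 2)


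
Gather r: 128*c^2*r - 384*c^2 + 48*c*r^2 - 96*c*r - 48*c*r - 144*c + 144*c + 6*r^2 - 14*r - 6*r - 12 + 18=-384*c^2 + r^2*(48*c + 6) + r*(128*c^2 - 144*c - 20) + 6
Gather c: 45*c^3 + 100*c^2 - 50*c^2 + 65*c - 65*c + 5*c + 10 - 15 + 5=45*c^3 + 50*c^2 + 5*c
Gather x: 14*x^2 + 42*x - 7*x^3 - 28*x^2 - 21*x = -7*x^3 - 14*x^2 + 21*x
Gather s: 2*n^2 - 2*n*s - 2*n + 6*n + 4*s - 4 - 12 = 2*n^2 + 4*n + s*(4 - 2*n) - 16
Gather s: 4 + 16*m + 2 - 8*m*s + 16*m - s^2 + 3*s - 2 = 32*m - s^2 + s*(3 - 8*m) + 4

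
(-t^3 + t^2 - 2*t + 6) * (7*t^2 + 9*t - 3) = -7*t^5 - 2*t^4 - 2*t^3 + 21*t^2 + 60*t - 18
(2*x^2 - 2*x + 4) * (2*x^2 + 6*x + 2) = 4*x^4 + 8*x^3 + 20*x + 8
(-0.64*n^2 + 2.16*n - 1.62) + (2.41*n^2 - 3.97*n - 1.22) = 1.77*n^2 - 1.81*n - 2.84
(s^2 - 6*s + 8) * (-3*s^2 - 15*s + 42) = -3*s^4 + 3*s^3 + 108*s^2 - 372*s + 336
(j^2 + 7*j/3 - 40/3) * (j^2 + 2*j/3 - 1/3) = j^4 + 3*j^3 - 109*j^2/9 - 29*j/3 + 40/9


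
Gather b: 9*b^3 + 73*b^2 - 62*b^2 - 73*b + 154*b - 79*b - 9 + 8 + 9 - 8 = 9*b^3 + 11*b^2 + 2*b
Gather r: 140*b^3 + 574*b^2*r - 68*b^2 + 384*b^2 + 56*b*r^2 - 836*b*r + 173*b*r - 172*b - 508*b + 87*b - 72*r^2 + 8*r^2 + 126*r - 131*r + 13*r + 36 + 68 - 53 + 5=140*b^3 + 316*b^2 - 593*b + r^2*(56*b - 64) + r*(574*b^2 - 663*b + 8) + 56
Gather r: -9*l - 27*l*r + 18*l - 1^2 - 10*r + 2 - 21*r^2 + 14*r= 9*l - 21*r^2 + r*(4 - 27*l) + 1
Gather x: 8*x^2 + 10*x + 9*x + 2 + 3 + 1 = 8*x^2 + 19*x + 6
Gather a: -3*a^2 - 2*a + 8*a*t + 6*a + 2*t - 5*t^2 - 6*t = -3*a^2 + a*(8*t + 4) - 5*t^2 - 4*t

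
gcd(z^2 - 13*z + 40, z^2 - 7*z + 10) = z - 5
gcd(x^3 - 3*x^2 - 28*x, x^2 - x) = x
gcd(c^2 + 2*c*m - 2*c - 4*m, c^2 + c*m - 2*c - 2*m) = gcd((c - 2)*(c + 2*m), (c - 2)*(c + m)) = c - 2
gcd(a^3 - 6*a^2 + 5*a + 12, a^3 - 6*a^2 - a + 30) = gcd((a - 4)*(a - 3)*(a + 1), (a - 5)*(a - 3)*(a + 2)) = a - 3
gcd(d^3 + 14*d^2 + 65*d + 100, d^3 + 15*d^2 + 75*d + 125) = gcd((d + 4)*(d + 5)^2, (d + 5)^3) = d^2 + 10*d + 25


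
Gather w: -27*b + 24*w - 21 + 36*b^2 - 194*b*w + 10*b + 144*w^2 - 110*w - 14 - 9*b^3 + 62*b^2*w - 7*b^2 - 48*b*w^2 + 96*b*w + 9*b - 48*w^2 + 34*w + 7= -9*b^3 + 29*b^2 - 8*b + w^2*(96 - 48*b) + w*(62*b^2 - 98*b - 52) - 28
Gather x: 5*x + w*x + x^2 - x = x^2 + x*(w + 4)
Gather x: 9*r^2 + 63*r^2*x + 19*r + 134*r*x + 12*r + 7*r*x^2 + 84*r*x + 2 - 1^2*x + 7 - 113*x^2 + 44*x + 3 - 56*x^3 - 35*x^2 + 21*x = 9*r^2 + 31*r - 56*x^3 + x^2*(7*r - 148) + x*(63*r^2 + 218*r + 64) + 12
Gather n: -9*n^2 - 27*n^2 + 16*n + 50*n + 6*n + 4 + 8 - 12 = -36*n^2 + 72*n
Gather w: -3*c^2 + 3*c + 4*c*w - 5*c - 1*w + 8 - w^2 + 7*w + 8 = -3*c^2 - 2*c - w^2 + w*(4*c + 6) + 16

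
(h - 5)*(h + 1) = h^2 - 4*h - 5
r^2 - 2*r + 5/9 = (r - 5/3)*(r - 1/3)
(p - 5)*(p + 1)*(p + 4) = p^3 - 21*p - 20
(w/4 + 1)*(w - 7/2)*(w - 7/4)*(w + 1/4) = w^4/4 - w^3/4 - 243*w^2/64 + 665*w/128 + 49/32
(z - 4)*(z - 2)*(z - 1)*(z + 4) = z^4 - 3*z^3 - 14*z^2 + 48*z - 32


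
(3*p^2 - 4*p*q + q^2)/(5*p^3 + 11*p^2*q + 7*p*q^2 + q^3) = (3*p^2 - 4*p*q + q^2)/(5*p^3 + 11*p^2*q + 7*p*q^2 + q^3)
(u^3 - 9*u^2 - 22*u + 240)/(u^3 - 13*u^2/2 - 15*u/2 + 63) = 2*(u^2 - 3*u - 40)/(2*u^2 - u - 21)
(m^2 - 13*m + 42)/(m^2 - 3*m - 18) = (m - 7)/(m + 3)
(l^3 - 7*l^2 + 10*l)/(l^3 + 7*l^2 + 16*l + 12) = l*(l^2 - 7*l + 10)/(l^3 + 7*l^2 + 16*l + 12)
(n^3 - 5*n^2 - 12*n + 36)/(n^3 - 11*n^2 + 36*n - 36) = (n + 3)/(n - 3)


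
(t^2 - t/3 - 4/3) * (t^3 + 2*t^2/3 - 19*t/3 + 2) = t^5 + t^4/3 - 71*t^3/9 + 29*t^2/9 + 70*t/9 - 8/3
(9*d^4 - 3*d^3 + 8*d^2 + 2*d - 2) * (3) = 27*d^4 - 9*d^3 + 24*d^2 + 6*d - 6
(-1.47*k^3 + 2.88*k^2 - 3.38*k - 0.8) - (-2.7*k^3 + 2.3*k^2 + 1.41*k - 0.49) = 1.23*k^3 + 0.58*k^2 - 4.79*k - 0.31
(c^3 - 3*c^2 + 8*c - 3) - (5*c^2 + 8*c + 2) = c^3 - 8*c^2 - 5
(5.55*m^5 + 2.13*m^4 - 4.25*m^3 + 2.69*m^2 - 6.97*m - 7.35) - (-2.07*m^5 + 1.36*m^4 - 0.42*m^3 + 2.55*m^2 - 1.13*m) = 7.62*m^5 + 0.77*m^4 - 3.83*m^3 + 0.14*m^2 - 5.84*m - 7.35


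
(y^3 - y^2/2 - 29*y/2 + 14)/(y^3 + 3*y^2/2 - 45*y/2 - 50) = (2*y^2 - 9*y + 7)/(2*y^2 - 5*y - 25)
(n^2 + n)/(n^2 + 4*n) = (n + 1)/(n + 4)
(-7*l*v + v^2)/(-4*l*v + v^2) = (7*l - v)/(4*l - v)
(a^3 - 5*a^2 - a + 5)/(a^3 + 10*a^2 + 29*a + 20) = (a^2 - 6*a + 5)/(a^2 + 9*a + 20)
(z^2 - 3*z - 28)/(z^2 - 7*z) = (z + 4)/z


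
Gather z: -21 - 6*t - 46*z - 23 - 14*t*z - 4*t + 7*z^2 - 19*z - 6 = -10*t + 7*z^2 + z*(-14*t - 65) - 50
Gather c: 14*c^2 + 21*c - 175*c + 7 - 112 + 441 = 14*c^2 - 154*c + 336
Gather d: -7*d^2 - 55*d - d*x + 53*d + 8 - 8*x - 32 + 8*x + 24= -7*d^2 + d*(-x - 2)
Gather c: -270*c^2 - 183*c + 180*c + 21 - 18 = -270*c^2 - 3*c + 3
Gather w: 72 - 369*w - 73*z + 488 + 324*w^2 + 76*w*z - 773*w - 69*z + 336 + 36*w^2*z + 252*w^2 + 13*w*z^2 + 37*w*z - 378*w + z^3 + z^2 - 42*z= w^2*(36*z + 576) + w*(13*z^2 + 113*z - 1520) + z^3 + z^2 - 184*z + 896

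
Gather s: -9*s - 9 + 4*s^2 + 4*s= 4*s^2 - 5*s - 9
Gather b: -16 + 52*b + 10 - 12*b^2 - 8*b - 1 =-12*b^2 + 44*b - 7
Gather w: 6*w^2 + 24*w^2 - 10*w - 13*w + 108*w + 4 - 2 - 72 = 30*w^2 + 85*w - 70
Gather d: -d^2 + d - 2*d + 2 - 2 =-d^2 - d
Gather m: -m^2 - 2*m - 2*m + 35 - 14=-m^2 - 4*m + 21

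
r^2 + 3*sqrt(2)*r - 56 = (r - 4*sqrt(2))*(r + 7*sqrt(2))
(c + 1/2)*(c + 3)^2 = c^3 + 13*c^2/2 + 12*c + 9/2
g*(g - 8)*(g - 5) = g^3 - 13*g^2 + 40*g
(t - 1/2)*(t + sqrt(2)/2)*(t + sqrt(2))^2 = t^4 - t^3/2 + 5*sqrt(2)*t^3/2 - 5*sqrt(2)*t^2/4 + 4*t^2 - 2*t + sqrt(2)*t - sqrt(2)/2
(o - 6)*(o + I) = o^2 - 6*o + I*o - 6*I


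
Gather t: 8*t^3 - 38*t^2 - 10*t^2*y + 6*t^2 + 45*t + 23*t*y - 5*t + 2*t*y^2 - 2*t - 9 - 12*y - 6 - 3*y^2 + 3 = 8*t^3 + t^2*(-10*y - 32) + t*(2*y^2 + 23*y + 38) - 3*y^2 - 12*y - 12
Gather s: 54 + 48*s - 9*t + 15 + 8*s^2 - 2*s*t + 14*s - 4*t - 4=8*s^2 + s*(62 - 2*t) - 13*t + 65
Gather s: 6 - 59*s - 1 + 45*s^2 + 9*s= 45*s^2 - 50*s + 5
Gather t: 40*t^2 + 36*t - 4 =40*t^2 + 36*t - 4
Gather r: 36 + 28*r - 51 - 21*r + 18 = 7*r + 3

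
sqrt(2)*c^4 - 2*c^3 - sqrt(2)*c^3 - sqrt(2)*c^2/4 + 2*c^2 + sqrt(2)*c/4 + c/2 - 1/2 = (c - 1)*(c - 1/2)*(c - sqrt(2))*(sqrt(2)*c + sqrt(2)/2)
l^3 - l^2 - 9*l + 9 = (l - 3)*(l - 1)*(l + 3)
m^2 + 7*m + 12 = (m + 3)*(m + 4)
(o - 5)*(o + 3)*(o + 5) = o^3 + 3*o^2 - 25*o - 75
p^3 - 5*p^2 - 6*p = p*(p - 6)*(p + 1)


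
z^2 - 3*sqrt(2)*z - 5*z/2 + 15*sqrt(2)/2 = (z - 5/2)*(z - 3*sqrt(2))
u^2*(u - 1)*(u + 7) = u^4 + 6*u^3 - 7*u^2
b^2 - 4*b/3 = b*(b - 4/3)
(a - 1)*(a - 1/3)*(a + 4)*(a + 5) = a^4 + 23*a^3/3 + 25*a^2/3 - 71*a/3 + 20/3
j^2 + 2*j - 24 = (j - 4)*(j + 6)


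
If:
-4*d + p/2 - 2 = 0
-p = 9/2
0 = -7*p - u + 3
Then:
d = -17/16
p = -9/2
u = 69/2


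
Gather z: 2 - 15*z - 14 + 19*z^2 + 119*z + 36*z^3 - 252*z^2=36*z^3 - 233*z^2 + 104*z - 12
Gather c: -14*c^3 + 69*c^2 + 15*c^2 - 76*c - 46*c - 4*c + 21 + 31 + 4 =-14*c^3 + 84*c^2 - 126*c + 56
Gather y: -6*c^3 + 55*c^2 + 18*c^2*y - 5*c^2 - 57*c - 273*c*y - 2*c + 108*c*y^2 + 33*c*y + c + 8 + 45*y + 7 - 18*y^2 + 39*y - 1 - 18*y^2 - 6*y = -6*c^3 + 50*c^2 - 58*c + y^2*(108*c - 36) + y*(18*c^2 - 240*c + 78) + 14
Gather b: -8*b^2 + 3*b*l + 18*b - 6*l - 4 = -8*b^2 + b*(3*l + 18) - 6*l - 4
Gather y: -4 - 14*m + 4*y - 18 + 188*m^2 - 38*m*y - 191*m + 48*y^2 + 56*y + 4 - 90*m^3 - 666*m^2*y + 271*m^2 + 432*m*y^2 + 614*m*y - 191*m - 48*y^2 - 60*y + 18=-90*m^3 + 459*m^2 + 432*m*y^2 - 396*m + y*(-666*m^2 + 576*m)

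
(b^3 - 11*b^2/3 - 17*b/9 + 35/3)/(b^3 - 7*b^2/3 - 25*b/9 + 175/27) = 3*(b - 3)/(3*b - 5)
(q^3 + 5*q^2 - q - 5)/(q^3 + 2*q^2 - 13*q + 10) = (q + 1)/(q - 2)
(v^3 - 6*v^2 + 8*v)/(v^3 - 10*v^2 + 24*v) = (v - 2)/(v - 6)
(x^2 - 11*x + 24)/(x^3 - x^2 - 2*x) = (-x^2 + 11*x - 24)/(x*(-x^2 + x + 2))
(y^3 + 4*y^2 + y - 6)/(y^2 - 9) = (y^2 + y - 2)/(y - 3)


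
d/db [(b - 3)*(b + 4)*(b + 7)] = 3*b^2 + 16*b - 5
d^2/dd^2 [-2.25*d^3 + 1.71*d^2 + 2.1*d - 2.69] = 3.42 - 13.5*d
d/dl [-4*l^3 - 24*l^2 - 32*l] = -12*l^2 - 48*l - 32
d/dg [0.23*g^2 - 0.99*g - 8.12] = 0.46*g - 0.99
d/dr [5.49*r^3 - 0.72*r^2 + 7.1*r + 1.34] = 16.47*r^2 - 1.44*r + 7.1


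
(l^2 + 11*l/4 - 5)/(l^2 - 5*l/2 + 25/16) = 4*(l + 4)/(4*l - 5)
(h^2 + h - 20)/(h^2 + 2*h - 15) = (h - 4)/(h - 3)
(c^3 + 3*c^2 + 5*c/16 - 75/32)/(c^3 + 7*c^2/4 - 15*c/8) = (c + 5/4)/c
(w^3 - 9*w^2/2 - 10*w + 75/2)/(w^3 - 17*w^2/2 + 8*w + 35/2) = (w^2 - 2*w - 15)/(w^2 - 6*w - 7)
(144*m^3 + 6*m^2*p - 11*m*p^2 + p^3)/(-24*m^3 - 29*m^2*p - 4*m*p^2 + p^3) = (-6*m + p)/(m + p)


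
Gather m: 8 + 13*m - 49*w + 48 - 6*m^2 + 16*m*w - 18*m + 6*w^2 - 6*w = -6*m^2 + m*(16*w - 5) + 6*w^2 - 55*w + 56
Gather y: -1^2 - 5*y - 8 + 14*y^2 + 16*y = 14*y^2 + 11*y - 9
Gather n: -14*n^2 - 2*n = -14*n^2 - 2*n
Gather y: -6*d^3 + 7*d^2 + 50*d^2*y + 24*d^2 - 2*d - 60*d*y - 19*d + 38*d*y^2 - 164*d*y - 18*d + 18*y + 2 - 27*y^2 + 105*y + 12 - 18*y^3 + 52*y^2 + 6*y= -6*d^3 + 31*d^2 - 39*d - 18*y^3 + y^2*(38*d + 25) + y*(50*d^2 - 224*d + 129) + 14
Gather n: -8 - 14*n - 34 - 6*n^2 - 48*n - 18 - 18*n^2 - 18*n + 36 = -24*n^2 - 80*n - 24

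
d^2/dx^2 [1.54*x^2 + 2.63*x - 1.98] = 3.08000000000000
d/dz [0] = 0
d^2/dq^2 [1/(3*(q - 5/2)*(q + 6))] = 4*(4*(q + 6)^2 + 2*(q + 6)*(2*q - 5) + (2*q - 5)^2)/(3*(q + 6)^3*(2*q - 5)^3)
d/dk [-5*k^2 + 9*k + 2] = 9 - 10*k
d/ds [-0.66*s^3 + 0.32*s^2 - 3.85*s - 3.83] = -1.98*s^2 + 0.64*s - 3.85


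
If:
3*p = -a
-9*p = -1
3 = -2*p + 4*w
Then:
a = -1/3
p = 1/9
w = 29/36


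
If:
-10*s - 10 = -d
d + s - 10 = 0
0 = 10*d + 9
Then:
No Solution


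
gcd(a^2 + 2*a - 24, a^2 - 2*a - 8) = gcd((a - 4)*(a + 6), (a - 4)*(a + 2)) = a - 4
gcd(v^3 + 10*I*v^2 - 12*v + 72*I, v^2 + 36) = v + 6*I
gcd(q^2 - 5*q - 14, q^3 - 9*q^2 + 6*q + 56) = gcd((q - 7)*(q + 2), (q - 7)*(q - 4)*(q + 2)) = q^2 - 5*q - 14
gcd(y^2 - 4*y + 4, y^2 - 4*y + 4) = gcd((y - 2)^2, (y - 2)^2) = y^2 - 4*y + 4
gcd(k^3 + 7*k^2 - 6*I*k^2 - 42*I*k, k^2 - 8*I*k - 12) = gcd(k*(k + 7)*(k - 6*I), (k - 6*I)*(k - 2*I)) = k - 6*I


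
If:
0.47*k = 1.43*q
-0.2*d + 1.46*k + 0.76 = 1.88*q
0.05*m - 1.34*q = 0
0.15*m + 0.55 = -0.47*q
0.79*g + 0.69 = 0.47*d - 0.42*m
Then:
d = 2.23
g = 2.20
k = -0.37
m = -3.28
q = -0.12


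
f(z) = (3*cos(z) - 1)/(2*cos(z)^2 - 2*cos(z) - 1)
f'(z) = (4*sin(z)*cos(z) - 2*sin(z))*(3*cos(z) - 1)/(2*cos(z)^2 - 2*cos(z) - 1)^2 - 3*sin(z)/(2*cos(z)^2 - 2*cos(z) - 1) = (6*cos(z)^2 - 4*cos(z) + 5)*sin(z)/(2*cos(z) - cos(2*z))^2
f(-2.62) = -1.61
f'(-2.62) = -1.29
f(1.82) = 4.52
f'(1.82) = 41.51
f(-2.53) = -1.75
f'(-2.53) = -1.80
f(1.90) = 13.64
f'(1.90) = 314.11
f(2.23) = -2.91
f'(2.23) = 8.06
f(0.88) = -0.62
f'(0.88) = 1.76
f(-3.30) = -1.35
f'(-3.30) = 0.27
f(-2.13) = -4.15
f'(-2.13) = -19.19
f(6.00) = -1.75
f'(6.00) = -1.61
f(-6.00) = -1.75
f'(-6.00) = 1.61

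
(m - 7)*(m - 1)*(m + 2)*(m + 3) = m^4 - 3*m^3 - 27*m^2 - 13*m + 42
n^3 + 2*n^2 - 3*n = n*(n - 1)*(n + 3)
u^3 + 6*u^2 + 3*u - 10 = (u - 1)*(u + 2)*(u + 5)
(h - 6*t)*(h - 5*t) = h^2 - 11*h*t + 30*t^2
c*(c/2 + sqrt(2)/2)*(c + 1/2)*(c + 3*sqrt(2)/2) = c^4/2 + c^3/4 + 5*sqrt(2)*c^3/4 + 5*sqrt(2)*c^2/8 + 3*c^2/2 + 3*c/4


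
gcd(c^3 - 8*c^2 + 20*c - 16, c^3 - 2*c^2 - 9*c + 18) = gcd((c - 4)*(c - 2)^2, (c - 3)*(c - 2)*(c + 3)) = c - 2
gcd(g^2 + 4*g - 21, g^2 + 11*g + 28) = g + 7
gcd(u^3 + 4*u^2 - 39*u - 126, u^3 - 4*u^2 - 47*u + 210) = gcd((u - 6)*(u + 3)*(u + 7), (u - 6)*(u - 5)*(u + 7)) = u^2 + u - 42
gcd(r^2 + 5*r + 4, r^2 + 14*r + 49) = 1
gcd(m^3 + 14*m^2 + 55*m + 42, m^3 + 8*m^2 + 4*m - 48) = m + 6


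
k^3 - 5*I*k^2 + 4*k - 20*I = (k - 5*I)*(k - 2*I)*(k + 2*I)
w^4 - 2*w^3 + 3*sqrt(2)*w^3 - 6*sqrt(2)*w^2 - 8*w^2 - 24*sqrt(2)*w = w*(w - 4)*(w + 2)*(w + 3*sqrt(2))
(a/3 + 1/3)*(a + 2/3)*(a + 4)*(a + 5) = a^4/3 + 32*a^3/9 + 107*a^2/9 + 118*a/9 + 40/9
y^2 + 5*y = y*(y + 5)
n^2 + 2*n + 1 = (n + 1)^2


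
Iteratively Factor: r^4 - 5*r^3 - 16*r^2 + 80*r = (r + 4)*(r^3 - 9*r^2 + 20*r) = (r - 5)*(r + 4)*(r^2 - 4*r) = (r - 5)*(r - 4)*(r + 4)*(r)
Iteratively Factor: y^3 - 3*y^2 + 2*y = (y - 1)*(y^2 - 2*y) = (y - 2)*(y - 1)*(y)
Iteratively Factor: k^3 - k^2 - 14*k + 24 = (k - 3)*(k^2 + 2*k - 8) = (k - 3)*(k + 4)*(k - 2)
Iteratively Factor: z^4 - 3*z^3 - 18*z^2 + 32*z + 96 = (z + 3)*(z^3 - 6*z^2 + 32) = (z - 4)*(z + 3)*(z^2 - 2*z - 8) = (z - 4)*(z + 2)*(z + 3)*(z - 4)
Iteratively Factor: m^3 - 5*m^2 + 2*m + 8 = (m + 1)*(m^2 - 6*m + 8) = (m - 2)*(m + 1)*(m - 4)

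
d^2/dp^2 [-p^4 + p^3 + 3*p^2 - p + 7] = -12*p^2 + 6*p + 6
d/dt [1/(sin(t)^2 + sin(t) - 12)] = -(2*sin(t) + 1)*cos(t)/(sin(t)^2 + sin(t) - 12)^2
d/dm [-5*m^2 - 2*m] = -10*m - 2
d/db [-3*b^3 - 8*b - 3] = -9*b^2 - 8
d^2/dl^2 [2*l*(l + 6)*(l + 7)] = 12*l + 52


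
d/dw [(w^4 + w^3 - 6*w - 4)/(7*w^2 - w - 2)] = 2*(7*w^5 + 2*w^4 - 5*w^3 + 18*w^2 + 28*w + 4)/(49*w^4 - 14*w^3 - 27*w^2 + 4*w + 4)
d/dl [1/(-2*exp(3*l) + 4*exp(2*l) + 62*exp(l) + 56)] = (3*exp(2*l) - 4*exp(l) - 31)*exp(l)/(2*(-exp(3*l) + 2*exp(2*l) + 31*exp(l) + 28)^2)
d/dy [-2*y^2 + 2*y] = 2 - 4*y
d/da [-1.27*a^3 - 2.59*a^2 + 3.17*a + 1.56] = -3.81*a^2 - 5.18*a + 3.17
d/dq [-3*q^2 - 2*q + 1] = -6*q - 2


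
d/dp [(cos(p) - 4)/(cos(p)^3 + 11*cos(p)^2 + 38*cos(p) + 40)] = (-173*cos(p) - cos(2*p) + cos(3*p) - 385)*sin(p)/(2*(cos(p)^3 + 11*cos(p)^2 + 38*cos(p) + 40)^2)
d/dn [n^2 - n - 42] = 2*n - 1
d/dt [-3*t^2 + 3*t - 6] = 3 - 6*t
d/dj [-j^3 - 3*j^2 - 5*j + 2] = -3*j^2 - 6*j - 5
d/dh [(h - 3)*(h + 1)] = 2*h - 2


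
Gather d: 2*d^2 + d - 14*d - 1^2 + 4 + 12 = 2*d^2 - 13*d + 15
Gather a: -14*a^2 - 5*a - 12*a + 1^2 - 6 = -14*a^2 - 17*a - 5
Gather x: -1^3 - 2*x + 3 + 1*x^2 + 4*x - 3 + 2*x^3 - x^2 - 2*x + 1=2*x^3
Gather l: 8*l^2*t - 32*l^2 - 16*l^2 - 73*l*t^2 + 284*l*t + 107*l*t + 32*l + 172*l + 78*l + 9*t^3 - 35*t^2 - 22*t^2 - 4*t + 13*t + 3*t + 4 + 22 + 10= l^2*(8*t - 48) + l*(-73*t^2 + 391*t + 282) + 9*t^3 - 57*t^2 + 12*t + 36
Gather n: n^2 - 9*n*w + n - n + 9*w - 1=n^2 - 9*n*w + 9*w - 1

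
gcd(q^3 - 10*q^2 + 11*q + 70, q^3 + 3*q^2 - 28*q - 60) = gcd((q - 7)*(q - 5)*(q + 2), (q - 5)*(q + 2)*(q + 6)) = q^2 - 3*q - 10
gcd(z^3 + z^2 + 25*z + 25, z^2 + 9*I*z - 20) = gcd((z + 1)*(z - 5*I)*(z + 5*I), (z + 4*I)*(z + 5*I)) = z + 5*I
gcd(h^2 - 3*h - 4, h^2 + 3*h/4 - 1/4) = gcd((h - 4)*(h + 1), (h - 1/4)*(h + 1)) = h + 1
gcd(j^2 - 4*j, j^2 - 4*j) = j^2 - 4*j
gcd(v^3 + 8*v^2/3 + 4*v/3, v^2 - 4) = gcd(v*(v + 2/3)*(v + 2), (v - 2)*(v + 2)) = v + 2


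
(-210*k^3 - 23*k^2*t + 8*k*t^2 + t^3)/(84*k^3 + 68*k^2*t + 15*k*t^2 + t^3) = (-5*k + t)/(2*k + t)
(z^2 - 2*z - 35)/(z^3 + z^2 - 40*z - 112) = (z + 5)/(z^2 + 8*z + 16)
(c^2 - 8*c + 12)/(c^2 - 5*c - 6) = (c - 2)/(c + 1)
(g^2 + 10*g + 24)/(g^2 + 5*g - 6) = (g + 4)/(g - 1)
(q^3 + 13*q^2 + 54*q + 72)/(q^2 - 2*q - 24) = (q^2 + 9*q + 18)/(q - 6)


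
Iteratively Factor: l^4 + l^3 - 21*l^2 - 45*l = (l + 3)*(l^3 - 2*l^2 - 15*l) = l*(l + 3)*(l^2 - 2*l - 15) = l*(l - 5)*(l + 3)*(l + 3)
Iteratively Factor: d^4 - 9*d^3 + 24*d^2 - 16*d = (d)*(d^3 - 9*d^2 + 24*d - 16) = d*(d - 4)*(d^2 - 5*d + 4) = d*(d - 4)^2*(d - 1)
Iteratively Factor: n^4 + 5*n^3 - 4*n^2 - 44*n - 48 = (n - 3)*(n^3 + 8*n^2 + 20*n + 16) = (n - 3)*(n + 2)*(n^2 + 6*n + 8) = (n - 3)*(n + 2)*(n + 4)*(n + 2)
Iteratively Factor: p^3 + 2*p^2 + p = (p + 1)*(p^2 + p) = (p + 1)^2*(p)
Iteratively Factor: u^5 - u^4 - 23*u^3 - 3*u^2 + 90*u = (u + 3)*(u^4 - 4*u^3 - 11*u^2 + 30*u) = (u - 5)*(u + 3)*(u^3 + u^2 - 6*u) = (u - 5)*(u + 3)^2*(u^2 - 2*u) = (u - 5)*(u - 2)*(u + 3)^2*(u)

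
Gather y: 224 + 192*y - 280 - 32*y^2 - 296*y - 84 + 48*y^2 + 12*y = 16*y^2 - 92*y - 140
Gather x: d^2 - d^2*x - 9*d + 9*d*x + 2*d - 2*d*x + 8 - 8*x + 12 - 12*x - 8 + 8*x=d^2 - 7*d + x*(-d^2 + 7*d - 12) + 12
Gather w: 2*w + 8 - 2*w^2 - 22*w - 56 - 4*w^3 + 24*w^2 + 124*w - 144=-4*w^3 + 22*w^2 + 104*w - 192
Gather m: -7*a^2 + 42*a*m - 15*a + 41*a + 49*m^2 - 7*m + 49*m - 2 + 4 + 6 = -7*a^2 + 26*a + 49*m^2 + m*(42*a + 42) + 8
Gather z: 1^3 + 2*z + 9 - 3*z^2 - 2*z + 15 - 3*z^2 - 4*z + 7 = -6*z^2 - 4*z + 32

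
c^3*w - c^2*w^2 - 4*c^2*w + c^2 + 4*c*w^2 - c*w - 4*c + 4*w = (c - 4)*(c - w)*(c*w + 1)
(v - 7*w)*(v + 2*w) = v^2 - 5*v*w - 14*w^2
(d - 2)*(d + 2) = d^2 - 4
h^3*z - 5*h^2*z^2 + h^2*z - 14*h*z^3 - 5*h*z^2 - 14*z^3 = (h - 7*z)*(h + 2*z)*(h*z + z)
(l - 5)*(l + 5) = l^2 - 25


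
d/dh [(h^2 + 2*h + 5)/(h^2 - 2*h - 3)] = 4*(-h^2 - 4*h + 1)/(h^4 - 4*h^3 - 2*h^2 + 12*h + 9)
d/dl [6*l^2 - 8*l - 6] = 12*l - 8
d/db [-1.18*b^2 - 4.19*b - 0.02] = -2.36*b - 4.19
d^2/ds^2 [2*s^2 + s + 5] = 4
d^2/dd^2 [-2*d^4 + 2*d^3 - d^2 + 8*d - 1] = -24*d^2 + 12*d - 2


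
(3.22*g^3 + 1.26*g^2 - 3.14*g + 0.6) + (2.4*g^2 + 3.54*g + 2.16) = 3.22*g^3 + 3.66*g^2 + 0.4*g + 2.76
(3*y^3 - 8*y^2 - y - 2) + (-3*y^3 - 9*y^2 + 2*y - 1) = -17*y^2 + y - 3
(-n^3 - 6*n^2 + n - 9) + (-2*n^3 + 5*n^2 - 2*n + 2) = -3*n^3 - n^2 - n - 7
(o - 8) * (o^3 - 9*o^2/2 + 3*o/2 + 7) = o^4 - 25*o^3/2 + 75*o^2/2 - 5*o - 56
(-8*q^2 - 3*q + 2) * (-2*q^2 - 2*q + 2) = 16*q^4 + 22*q^3 - 14*q^2 - 10*q + 4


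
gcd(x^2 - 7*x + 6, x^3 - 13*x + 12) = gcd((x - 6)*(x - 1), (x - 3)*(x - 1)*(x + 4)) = x - 1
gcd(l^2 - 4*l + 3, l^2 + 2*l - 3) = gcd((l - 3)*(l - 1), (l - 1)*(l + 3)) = l - 1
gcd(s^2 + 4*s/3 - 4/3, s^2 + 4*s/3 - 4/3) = s^2 + 4*s/3 - 4/3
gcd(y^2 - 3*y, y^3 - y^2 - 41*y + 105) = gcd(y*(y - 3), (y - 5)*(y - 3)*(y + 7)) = y - 3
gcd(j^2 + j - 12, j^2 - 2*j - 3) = j - 3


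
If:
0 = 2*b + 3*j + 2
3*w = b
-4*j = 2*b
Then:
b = -4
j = 2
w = -4/3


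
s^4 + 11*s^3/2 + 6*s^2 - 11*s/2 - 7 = (s - 1)*(s + 1)*(s + 2)*(s + 7/2)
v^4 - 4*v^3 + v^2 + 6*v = v*(v - 3)*(v - 2)*(v + 1)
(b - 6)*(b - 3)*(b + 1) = b^3 - 8*b^2 + 9*b + 18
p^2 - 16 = (p - 4)*(p + 4)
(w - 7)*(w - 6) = w^2 - 13*w + 42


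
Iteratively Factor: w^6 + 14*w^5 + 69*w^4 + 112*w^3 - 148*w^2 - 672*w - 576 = (w + 4)*(w^5 + 10*w^4 + 29*w^3 - 4*w^2 - 132*w - 144) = (w + 3)*(w + 4)*(w^4 + 7*w^3 + 8*w^2 - 28*w - 48) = (w + 3)^2*(w + 4)*(w^3 + 4*w^2 - 4*w - 16) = (w - 2)*(w + 3)^2*(w + 4)*(w^2 + 6*w + 8) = (w - 2)*(w + 3)^2*(w + 4)^2*(w + 2)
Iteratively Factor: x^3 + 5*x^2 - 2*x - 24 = (x + 3)*(x^2 + 2*x - 8) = (x - 2)*(x + 3)*(x + 4)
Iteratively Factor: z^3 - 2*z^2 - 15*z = (z - 5)*(z^2 + 3*z) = z*(z - 5)*(z + 3)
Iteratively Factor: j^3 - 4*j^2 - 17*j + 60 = (j - 3)*(j^2 - j - 20) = (j - 5)*(j - 3)*(j + 4)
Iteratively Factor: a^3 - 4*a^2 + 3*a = (a - 3)*(a^2 - a) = a*(a - 3)*(a - 1)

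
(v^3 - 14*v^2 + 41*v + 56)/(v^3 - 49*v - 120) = (v^2 - 6*v - 7)/(v^2 + 8*v + 15)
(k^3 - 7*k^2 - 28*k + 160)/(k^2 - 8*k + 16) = (k^2 - 3*k - 40)/(k - 4)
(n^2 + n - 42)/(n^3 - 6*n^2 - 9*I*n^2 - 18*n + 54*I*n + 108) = (n + 7)/(n^2 - 9*I*n - 18)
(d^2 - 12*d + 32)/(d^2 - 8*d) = (d - 4)/d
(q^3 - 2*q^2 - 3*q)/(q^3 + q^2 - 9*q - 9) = q/(q + 3)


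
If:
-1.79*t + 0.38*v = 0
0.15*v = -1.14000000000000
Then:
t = -1.61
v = -7.60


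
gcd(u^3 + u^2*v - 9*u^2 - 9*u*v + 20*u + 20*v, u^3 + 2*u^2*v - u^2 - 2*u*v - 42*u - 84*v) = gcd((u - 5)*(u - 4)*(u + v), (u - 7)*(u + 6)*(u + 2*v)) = 1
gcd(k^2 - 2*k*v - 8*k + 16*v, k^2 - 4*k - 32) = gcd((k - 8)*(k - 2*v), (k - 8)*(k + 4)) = k - 8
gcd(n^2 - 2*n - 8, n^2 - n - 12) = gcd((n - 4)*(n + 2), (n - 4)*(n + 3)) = n - 4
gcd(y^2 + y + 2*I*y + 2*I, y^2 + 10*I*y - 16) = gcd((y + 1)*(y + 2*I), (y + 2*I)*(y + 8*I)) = y + 2*I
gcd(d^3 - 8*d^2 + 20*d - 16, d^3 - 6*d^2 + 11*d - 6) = d - 2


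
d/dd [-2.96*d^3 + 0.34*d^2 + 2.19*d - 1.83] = -8.88*d^2 + 0.68*d + 2.19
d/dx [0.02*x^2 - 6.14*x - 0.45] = 0.04*x - 6.14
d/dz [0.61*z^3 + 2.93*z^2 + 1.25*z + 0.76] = 1.83*z^2 + 5.86*z + 1.25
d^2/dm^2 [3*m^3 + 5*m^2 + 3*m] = 18*m + 10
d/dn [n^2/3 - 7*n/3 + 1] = 2*n/3 - 7/3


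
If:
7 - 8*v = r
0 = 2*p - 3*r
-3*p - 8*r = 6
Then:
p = -18/25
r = -12/25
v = 187/200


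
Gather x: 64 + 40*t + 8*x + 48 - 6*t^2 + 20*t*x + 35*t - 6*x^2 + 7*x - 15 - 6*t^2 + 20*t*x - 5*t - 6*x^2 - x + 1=-12*t^2 + 70*t - 12*x^2 + x*(40*t + 14) + 98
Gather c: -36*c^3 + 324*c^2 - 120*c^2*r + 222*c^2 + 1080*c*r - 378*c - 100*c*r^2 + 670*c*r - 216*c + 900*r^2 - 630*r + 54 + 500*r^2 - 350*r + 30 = -36*c^3 + c^2*(546 - 120*r) + c*(-100*r^2 + 1750*r - 594) + 1400*r^2 - 980*r + 84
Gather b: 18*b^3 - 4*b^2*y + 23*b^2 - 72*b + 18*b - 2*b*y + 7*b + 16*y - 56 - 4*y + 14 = 18*b^3 + b^2*(23 - 4*y) + b*(-2*y - 47) + 12*y - 42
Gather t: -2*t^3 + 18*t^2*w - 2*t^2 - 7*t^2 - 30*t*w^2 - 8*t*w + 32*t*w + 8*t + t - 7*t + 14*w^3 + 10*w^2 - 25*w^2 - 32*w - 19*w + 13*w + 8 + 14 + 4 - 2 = -2*t^3 + t^2*(18*w - 9) + t*(-30*w^2 + 24*w + 2) + 14*w^3 - 15*w^2 - 38*w + 24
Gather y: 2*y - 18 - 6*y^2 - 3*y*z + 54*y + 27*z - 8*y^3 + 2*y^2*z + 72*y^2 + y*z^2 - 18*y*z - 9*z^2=-8*y^3 + y^2*(2*z + 66) + y*(z^2 - 21*z + 56) - 9*z^2 + 27*z - 18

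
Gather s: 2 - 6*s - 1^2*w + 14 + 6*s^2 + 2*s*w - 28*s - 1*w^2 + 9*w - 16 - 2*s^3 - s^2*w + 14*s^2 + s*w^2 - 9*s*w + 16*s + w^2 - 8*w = -2*s^3 + s^2*(20 - w) + s*(w^2 - 7*w - 18)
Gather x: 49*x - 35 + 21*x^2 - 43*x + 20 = 21*x^2 + 6*x - 15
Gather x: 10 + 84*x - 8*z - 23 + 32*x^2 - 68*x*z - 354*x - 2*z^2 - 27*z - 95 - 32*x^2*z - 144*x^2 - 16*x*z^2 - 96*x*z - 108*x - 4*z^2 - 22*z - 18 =x^2*(-32*z - 112) + x*(-16*z^2 - 164*z - 378) - 6*z^2 - 57*z - 126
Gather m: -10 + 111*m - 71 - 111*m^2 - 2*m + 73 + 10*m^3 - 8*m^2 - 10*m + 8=10*m^3 - 119*m^2 + 99*m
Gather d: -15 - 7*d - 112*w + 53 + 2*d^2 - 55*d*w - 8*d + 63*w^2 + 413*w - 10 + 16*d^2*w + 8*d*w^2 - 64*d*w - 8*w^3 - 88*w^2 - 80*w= d^2*(16*w + 2) + d*(8*w^2 - 119*w - 15) - 8*w^3 - 25*w^2 + 221*w + 28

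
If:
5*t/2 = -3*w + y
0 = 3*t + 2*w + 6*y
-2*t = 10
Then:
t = -5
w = 9/2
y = 1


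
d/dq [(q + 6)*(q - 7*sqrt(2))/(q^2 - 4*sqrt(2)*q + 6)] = (-2*(q + 6)*(q - 7*sqrt(2))*(q - 2*sqrt(2)) + (2*q - 7*sqrt(2) + 6)*(q^2 - 4*sqrt(2)*q + 6))/(q^2 - 4*sqrt(2)*q + 6)^2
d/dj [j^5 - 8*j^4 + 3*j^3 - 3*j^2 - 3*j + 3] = 5*j^4 - 32*j^3 + 9*j^2 - 6*j - 3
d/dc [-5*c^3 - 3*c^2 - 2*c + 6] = -15*c^2 - 6*c - 2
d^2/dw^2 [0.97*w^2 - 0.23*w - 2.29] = 1.94000000000000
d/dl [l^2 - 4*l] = 2*l - 4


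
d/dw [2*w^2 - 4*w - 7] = 4*w - 4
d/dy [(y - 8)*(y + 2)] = 2*y - 6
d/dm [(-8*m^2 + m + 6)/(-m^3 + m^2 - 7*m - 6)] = ((16*m - 1)*(m^3 - m^2 + 7*m + 6) + (-8*m^2 + m + 6)*(3*m^2 - 2*m + 7))/(m^3 - m^2 + 7*m + 6)^2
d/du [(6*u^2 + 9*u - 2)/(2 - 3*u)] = 6*(-3*u^2 + 4*u + 2)/(9*u^2 - 12*u + 4)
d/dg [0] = 0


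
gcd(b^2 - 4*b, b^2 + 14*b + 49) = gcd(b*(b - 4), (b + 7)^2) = 1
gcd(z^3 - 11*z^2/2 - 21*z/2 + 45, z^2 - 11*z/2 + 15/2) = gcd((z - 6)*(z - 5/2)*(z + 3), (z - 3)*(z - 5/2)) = z - 5/2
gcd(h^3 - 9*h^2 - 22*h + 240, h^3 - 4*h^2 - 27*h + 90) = h^2 - h - 30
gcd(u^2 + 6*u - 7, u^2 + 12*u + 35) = u + 7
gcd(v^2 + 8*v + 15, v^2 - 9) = v + 3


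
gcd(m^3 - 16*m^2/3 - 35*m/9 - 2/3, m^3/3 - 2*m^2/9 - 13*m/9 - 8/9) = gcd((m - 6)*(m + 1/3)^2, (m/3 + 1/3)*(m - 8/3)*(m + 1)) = 1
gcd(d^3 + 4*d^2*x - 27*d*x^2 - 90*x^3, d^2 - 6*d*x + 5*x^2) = -d + 5*x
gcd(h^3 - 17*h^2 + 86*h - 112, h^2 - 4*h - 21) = h - 7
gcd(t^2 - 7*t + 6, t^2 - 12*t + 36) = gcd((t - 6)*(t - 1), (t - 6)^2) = t - 6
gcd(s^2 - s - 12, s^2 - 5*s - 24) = s + 3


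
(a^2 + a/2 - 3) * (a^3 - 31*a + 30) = a^5 + a^4/2 - 34*a^3 + 29*a^2/2 + 108*a - 90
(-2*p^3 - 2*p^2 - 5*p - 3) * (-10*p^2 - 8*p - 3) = 20*p^5 + 36*p^4 + 72*p^3 + 76*p^2 + 39*p + 9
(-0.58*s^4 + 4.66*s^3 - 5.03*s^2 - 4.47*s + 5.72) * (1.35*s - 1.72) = -0.783*s^5 + 7.2886*s^4 - 14.8057*s^3 + 2.6171*s^2 + 15.4104*s - 9.8384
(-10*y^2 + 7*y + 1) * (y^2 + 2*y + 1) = -10*y^4 - 13*y^3 + 5*y^2 + 9*y + 1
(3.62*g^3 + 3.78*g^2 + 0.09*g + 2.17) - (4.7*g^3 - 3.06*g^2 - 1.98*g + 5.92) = -1.08*g^3 + 6.84*g^2 + 2.07*g - 3.75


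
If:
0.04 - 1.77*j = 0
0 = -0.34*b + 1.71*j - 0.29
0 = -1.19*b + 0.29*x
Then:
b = -0.74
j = 0.02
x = -3.03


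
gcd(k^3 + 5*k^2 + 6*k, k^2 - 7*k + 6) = 1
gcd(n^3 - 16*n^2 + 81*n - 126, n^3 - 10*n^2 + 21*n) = n^2 - 10*n + 21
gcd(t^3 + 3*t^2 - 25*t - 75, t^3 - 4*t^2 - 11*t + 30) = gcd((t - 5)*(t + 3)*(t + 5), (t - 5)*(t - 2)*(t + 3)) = t^2 - 2*t - 15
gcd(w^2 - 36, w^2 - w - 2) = 1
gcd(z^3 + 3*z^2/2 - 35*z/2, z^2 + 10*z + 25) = z + 5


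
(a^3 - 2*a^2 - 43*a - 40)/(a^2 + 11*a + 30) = (a^2 - 7*a - 8)/(a + 6)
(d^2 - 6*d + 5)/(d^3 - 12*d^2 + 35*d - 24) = (d - 5)/(d^2 - 11*d + 24)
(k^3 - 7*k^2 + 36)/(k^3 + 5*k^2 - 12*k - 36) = (k - 6)/(k + 6)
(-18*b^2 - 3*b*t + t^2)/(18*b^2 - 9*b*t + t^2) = (3*b + t)/(-3*b + t)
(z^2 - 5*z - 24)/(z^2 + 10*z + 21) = (z - 8)/(z + 7)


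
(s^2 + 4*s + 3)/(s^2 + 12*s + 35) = (s^2 + 4*s + 3)/(s^2 + 12*s + 35)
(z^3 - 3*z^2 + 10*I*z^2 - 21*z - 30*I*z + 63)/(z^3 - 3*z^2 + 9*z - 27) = (z + 7*I)/(z - 3*I)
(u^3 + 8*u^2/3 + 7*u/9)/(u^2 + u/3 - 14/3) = u*(3*u + 1)/(3*(u - 2))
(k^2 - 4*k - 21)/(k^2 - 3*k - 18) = (k - 7)/(k - 6)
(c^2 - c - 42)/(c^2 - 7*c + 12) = (c^2 - c - 42)/(c^2 - 7*c + 12)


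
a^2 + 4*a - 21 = (a - 3)*(a + 7)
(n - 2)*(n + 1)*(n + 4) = n^3 + 3*n^2 - 6*n - 8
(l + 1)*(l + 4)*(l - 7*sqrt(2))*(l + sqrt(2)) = l^4 - 6*sqrt(2)*l^3 + 5*l^3 - 30*sqrt(2)*l^2 - 10*l^2 - 70*l - 24*sqrt(2)*l - 56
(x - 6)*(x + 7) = x^2 + x - 42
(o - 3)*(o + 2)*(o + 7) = o^3 + 6*o^2 - 13*o - 42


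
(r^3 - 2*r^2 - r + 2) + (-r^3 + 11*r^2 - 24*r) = 9*r^2 - 25*r + 2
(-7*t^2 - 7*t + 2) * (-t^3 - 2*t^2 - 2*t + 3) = 7*t^5 + 21*t^4 + 26*t^3 - 11*t^2 - 25*t + 6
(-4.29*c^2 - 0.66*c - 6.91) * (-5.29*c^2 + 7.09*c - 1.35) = 22.6941*c^4 - 26.9247*c^3 + 37.666*c^2 - 48.1009*c + 9.3285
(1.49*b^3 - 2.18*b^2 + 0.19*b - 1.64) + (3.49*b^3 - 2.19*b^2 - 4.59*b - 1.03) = 4.98*b^3 - 4.37*b^2 - 4.4*b - 2.67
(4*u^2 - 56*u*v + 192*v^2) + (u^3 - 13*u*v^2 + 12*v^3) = u^3 + 4*u^2 - 13*u*v^2 - 56*u*v + 12*v^3 + 192*v^2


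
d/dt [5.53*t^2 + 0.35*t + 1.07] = 11.06*t + 0.35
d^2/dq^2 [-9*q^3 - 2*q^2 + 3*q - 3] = -54*q - 4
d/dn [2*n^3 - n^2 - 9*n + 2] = 6*n^2 - 2*n - 9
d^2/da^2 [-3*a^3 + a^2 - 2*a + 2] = 2 - 18*a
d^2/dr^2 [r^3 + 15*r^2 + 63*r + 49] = 6*r + 30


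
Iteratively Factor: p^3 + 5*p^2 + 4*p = (p + 4)*(p^2 + p) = p*(p + 4)*(p + 1)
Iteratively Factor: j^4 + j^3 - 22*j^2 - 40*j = (j - 5)*(j^3 + 6*j^2 + 8*j) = j*(j - 5)*(j^2 + 6*j + 8) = j*(j - 5)*(j + 2)*(j + 4)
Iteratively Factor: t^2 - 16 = (t - 4)*(t + 4)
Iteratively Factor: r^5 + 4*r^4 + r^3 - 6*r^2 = (r - 1)*(r^4 + 5*r^3 + 6*r^2) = r*(r - 1)*(r^3 + 5*r^2 + 6*r) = r*(r - 1)*(r + 3)*(r^2 + 2*r) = r^2*(r - 1)*(r + 3)*(r + 2)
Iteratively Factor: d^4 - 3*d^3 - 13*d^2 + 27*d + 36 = (d + 1)*(d^3 - 4*d^2 - 9*d + 36) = (d + 1)*(d + 3)*(d^2 - 7*d + 12) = (d - 4)*(d + 1)*(d + 3)*(d - 3)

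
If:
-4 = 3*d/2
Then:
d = -8/3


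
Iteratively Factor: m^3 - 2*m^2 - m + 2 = (m + 1)*(m^2 - 3*m + 2) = (m - 2)*(m + 1)*(m - 1)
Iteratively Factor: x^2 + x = (x + 1)*(x)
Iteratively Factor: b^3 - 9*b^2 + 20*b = (b - 5)*(b^2 - 4*b) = b*(b - 5)*(b - 4)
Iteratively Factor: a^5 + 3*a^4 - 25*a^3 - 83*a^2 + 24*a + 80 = (a - 1)*(a^4 + 4*a^3 - 21*a^2 - 104*a - 80) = (a - 1)*(a + 1)*(a^3 + 3*a^2 - 24*a - 80) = (a - 1)*(a + 1)*(a + 4)*(a^2 - a - 20) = (a - 5)*(a - 1)*(a + 1)*(a + 4)*(a + 4)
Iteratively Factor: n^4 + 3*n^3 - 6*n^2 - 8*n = (n)*(n^3 + 3*n^2 - 6*n - 8) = n*(n - 2)*(n^2 + 5*n + 4) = n*(n - 2)*(n + 1)*(n + 4)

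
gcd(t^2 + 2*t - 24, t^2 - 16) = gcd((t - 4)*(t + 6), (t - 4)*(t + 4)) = t - 4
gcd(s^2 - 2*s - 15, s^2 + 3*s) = s + 3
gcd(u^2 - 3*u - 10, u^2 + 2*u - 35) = u - 5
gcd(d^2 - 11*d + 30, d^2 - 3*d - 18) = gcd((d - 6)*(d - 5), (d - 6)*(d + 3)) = d - 6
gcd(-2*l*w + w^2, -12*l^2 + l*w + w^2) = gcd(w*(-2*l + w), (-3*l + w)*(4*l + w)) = 1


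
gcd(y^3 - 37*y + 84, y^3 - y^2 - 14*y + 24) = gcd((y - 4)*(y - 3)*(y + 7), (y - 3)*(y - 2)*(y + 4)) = y - 3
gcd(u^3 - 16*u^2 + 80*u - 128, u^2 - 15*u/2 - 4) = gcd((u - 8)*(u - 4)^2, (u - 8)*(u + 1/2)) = u - 8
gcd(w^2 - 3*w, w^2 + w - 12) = w - 3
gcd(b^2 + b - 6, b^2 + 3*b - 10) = b - 2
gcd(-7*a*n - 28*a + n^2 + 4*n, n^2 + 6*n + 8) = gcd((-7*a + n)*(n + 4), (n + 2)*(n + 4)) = n + 4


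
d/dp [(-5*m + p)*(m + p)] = -4*m + 2*p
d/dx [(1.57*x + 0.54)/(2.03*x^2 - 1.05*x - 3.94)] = (3.1871*x^2 - 1.6485*x - (1.57*x + 0.54)*(4.06*x - 1.05) - 6.1858)/(-2.03*x^2 + 1.05*x + 3.94)^2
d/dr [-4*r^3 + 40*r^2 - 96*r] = -12*r^2 + 80*r - 96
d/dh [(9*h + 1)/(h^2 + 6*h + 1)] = (-9*h^2 - 2*h + 3)/(h^4 + 12*h^3 + 38*h^2 + 12*h + 1)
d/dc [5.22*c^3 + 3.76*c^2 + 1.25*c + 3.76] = 15.66*c^2 + 7.52*c + 1.25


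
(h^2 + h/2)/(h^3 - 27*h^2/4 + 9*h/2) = 2*(2*h + 1)/(4*h^2 - 27*h + 18)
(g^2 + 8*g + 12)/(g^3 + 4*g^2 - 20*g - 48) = 1/(g - 4)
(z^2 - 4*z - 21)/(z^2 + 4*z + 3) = (z - 7)/(z + 1)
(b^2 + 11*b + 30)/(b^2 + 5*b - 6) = (b + 5)/(b - 1)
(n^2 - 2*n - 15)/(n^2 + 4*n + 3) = (n - 5)/(n + 1)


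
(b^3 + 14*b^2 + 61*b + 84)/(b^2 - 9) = (b^2 + 11*b + 28)/(b - 3)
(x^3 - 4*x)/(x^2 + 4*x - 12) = x*(x + 2)/(x + 6)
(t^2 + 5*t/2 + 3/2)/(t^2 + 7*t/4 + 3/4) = 2*(2*t + 3)/(4*t + 3)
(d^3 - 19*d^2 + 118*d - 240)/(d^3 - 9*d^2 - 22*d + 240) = (d - 5)/(d + 5)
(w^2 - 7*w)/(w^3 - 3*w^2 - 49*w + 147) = w/(w^2 + 4*w - 21)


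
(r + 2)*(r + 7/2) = r^2 + 11*r/2 + 7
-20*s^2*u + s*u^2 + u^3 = u*(-4*s + u)*(5*s + u)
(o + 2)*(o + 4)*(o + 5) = o^3 + 11*o^2 + 38*o + 40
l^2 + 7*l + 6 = (l + 1)*(l + 6)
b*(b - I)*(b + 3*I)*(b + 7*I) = b^4 + 9*I*b^3 - 11*b^2 + 21*I*b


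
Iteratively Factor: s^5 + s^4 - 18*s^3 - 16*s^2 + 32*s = (s - 1)*(s^4 + 2*s^3 - 16*s^2 - 32*s) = (s - 1)*(s + 2)*(s^3 - 16*s) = (s - 1)*(s + 2)*(s + 4)*(s^2 - 4*s) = (s - 4)*(s - 1)*(s + 2)*(s + 4)*(s)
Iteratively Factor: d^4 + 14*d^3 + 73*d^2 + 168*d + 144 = (d + 3)*(d^3 + 11*d^2 + 40*d + 48) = (d + 3)*(d + 4)*(d^2 + 7*d + 12) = (d + 3)^2*(d + 4)*(d + 4)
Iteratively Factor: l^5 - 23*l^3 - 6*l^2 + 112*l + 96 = (l - 4)*(l^4 + 4*l^3 - 7*l^2 - 34*l - 24) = (l - 4)*(l + 1)*(l^3 + 3*l^2 - 10*l - 24) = (l - 4)*(l + 1)*(l + 2)*(l^2 + l - 12) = (l - 4)*(l + 1)*(l + 2)*(l + 4)*(l - 3)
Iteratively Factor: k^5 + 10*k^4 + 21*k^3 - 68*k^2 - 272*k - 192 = (k + 4)*(k^4 + 6*k^3 - 3*k^2 - 56*k - 48) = (k + 1)*(k + 4)*(k^3 + 5*k^2 - 8*k - 48) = (k + 1)*(k + 4)^2*(k^2 + k - 12) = (k + 1)*(k + 4)^3*(k - 3)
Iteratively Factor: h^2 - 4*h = (h - 4)*(h)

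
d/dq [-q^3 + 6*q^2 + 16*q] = -3*q^2 + 12*q + 16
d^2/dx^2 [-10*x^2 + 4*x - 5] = -20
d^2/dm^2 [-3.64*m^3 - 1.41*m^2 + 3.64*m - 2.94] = -21.84*m - 2.82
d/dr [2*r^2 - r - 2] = 4*r - 1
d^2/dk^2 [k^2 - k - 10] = 2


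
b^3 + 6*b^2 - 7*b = b*(b - 1)*(b + 7)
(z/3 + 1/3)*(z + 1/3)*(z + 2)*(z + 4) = z^4/3 + 22*z^3/9 + 49*z^2/9 + 38*z/9 + 8/9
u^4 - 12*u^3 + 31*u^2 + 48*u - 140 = (u - 7)*(u - 5)*(u - 2)*(u + 2)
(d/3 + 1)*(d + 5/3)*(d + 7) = d^3/3 + 35*d^2/9 + 113*d/9 + 35/3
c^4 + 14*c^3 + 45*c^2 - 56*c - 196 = (c - 2)*(c + 2)*(c + 7)^2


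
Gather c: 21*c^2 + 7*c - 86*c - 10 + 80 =21*c^2 - 79*c + 70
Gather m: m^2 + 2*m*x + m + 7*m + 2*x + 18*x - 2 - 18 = m^2 + m*(2*x + 8) + 20*x - 20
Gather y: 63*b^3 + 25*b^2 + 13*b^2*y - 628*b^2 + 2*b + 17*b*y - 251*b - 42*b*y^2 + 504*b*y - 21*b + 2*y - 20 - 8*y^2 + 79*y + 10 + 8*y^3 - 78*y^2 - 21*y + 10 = 63*b^3 - 603*b^2 - 270*b + 8*y^3 + y^2*(-42*b - 86) + y*(13*b^2 + 521*b + 60)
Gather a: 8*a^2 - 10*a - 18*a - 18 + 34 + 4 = 8*a^2 - 28*a + 20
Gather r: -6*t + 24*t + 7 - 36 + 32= 18*t + 3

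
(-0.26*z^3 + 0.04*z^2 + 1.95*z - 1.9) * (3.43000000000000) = -0.8918*z^3 + 0.1372*z^2 + 6.6885*z - 6.517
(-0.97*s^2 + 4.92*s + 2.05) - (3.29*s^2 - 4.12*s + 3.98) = -4.26*s^2 + 9.04*s - 1.93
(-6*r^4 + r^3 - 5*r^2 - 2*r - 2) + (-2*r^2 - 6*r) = -6*r^4 + r^3 - 7*r^2 - 8*r - 2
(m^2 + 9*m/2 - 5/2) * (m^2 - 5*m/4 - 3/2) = m^4 + 13*m^3/4 - 77*m^2/8 - 29*m/8 + 15/4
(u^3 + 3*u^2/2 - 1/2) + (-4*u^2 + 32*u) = u^3 - 5*u^2/2 + 32*u - 1/2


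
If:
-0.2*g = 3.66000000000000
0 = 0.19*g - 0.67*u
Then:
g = -18.30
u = -5.19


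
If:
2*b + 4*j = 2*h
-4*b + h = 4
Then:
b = 2*j/3 - 4/3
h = 8*j/3 - 4/3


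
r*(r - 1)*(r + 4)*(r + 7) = r^4 + 10*r^3 + 17*r^2 - 28*r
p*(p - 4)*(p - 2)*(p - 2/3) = p^4 - 20*p^3/3 + 12*p^2 - 16*p/3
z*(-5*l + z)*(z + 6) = -5*l*z^2 - 30*l*z + z^3 + 6*z^2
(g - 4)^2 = g^2 - 8*g + 16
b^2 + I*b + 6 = (b - 2*I)*(b + 3*I)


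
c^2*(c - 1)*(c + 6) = c^4 + 5*c^3 - 6*c^2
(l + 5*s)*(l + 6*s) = l^2 + 11*l*s + 30*s^2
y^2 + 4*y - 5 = (y - 1)*(y + 5)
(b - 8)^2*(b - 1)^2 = b^4 - 18*b^3 + 97*b^2 - 144*b + 64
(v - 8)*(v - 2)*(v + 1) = v^3 - 9*v^2 + 6*v + 16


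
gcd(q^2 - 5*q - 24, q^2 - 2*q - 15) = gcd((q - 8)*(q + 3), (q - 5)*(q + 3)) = q + 3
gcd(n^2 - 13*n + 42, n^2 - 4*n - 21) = n - 7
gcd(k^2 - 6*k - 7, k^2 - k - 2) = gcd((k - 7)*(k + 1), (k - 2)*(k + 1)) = k + 1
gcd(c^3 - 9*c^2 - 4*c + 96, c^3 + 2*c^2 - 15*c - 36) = c^2 - c - 12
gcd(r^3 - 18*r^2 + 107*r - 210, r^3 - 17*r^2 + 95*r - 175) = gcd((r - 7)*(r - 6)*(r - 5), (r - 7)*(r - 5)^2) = r^2 - 12*r + 35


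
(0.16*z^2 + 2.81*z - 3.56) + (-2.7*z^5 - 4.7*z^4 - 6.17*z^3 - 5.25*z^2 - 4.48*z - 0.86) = -2.7*z^5 - 4.7*z^4 - 6.17*z^3 - 5.09*z^2 - 1.67*z - 4.42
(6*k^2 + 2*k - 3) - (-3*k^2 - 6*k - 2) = 9*k^2 + 8*k - 1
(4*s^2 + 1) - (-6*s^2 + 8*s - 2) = 10*s^2 - 8*s + 3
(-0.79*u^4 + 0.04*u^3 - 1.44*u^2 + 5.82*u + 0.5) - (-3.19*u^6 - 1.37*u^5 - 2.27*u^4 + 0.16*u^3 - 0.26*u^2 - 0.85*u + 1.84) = 3.19*u^6 + 1.37*u^5 + 1.48*u^4 - 0.12*u^3 - 1.18*u^2 + 6.67*u - 1.34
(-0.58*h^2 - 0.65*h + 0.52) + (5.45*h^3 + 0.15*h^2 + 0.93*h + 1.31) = 5.45*h^3 - 0.43*h^2 + 0.28*h + 1.83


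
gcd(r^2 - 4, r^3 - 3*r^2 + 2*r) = r - 2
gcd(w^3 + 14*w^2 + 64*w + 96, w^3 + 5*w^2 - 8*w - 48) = w^2 + 8*w + 16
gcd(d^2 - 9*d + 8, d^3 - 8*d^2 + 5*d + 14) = 1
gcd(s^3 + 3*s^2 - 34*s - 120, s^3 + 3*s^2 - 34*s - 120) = s^3 + 3*s^2 - 34*s - 120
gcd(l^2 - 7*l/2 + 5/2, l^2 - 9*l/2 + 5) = l - 5/2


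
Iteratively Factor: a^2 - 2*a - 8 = (a + 2)*(a - 4)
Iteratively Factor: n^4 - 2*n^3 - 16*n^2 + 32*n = (n + 4)*(n^3 - 6*n^2 + 8*n) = (n - 4)*(n + 4)*(n^2 - 2*n) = (n - 4)*(n - 2)*(n + 4)*(n)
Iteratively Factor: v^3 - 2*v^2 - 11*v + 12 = (v - 1)*(v^2 - v - 12) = (v - 4)*(v - 1)*(v + 3)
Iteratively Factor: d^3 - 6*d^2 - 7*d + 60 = (d - 5)*(d^2 - d - 12) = (d - 5)*(d + 3)*(d - 4)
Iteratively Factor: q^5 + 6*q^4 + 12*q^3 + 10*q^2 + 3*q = (q + 1)*(q^4 + 5*q^3 + 7*q^2 + 3*q) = (q + 1)^2*(q^3 + 4*q^2 + 3*q) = (q + 1)^3*(q^2 + 3*q) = q*(q + 1)^3*(q + 3)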